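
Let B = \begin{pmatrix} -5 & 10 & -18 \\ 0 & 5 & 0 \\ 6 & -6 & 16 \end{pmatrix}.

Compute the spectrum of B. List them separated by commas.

Compute the characteristic polynomial p(λ) = det(λI - B).
Expanding the 3×3 determinant: p(λ) = λ^3 - 16λ^2 + 83λ - 140.
Since p(5) = 0, λ = 5 is a root.
Factor out (λ - 5): p(λ) = (λ - 5)·(λ^2 - 11λ + 28).
The quadratic factors as (λ - 4)·(λ - 7).
Eigenvalues: 4, 5, 7.

4, 5, 7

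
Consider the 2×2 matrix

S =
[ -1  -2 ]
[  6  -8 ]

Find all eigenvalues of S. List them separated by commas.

-5, -4

det(S - tI) = (-1 - t)(-8 - t) - (-2)·(6) = t^2 + 9t + 20.
This factors as (t + 5)·(t + 4) = 0.
Eigenvalues: -5, -4.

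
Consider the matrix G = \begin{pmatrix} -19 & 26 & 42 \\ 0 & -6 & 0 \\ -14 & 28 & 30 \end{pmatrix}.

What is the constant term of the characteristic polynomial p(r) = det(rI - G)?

108

p(0) = det(0·I − G) = det(−G) = (−1)^3·det(G).
det(G) = -108, so p(0) = 108.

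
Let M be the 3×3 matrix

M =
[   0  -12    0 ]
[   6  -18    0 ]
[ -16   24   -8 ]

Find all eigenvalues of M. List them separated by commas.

Set up det(rI - M) = 0.
Cofactor expansion gives p(r) = r^3 + 26r^2 + 216r + 576.
Since p(-6) = 0, r = -6 is a root.
Dividing by (r + 6) leaves r^2 + 20r + 96.
The quadratic factors as (r + 12)·(r + 8).
Eigenvalues: -12, -8, -6.

-12, -8, -6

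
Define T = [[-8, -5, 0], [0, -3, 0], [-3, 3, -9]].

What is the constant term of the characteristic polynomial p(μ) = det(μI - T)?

p(0) = det(0·I − T) = det(−T) = (−1)^3·det(T).
det(T) = -216, so p(0) = 216.

216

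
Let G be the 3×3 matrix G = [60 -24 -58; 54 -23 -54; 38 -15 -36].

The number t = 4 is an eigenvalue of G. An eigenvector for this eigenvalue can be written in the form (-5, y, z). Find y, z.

We need (G - 4I)v = 0.
G - 4I = [[56, -24, -58], [54, -27, -54], [38, -15, -40]].
Row 1: (56)·-5 + (-24)·y + (-58)·z = 0
Row 2: (54)·-5 + (-27)·y + (-54)·z = 0
Row 3: (38)·-5 + (-15)·y + (-40)·z = 0
Solving gives y = -2, z = -4.
Check: G·(-5, -2, -4) = (-20, -8, -16) = 4·(-5, -2, -4).

-2, -4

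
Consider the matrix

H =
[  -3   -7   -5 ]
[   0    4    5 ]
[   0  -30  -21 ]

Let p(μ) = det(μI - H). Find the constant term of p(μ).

p(μ) = μ^3 + 20μ^2 + 117μ + 198.
The constant term is 198.

198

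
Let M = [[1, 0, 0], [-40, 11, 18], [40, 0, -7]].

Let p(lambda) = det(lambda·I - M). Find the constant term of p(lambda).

p(lambda) = lambda^3 - 5·lambda^2 - 73·lambda + 77.
The constant term is 77.

77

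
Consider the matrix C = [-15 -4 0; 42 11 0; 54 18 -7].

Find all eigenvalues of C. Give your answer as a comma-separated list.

The characteristic polynomial is p(lambda) = det(lambda·I - C).
Cofactor expansion gives p(lambda) = lambda^3 + 11·lambda^2 + 31·lambda + 21.
Since p(-3) = 0, lambda = -3 is a root.
Dividing by (lambda + 3) leaves lambda^2 + 8·lambda + 7.
The quadratic factors as (lambda + 7)·(lambda + 1).
Eigenvalues: -7, -3, -1.

-7, -3, -1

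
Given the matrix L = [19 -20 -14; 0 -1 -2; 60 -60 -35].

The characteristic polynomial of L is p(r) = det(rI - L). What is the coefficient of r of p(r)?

71

p(r) = r^3 + 17r^2 + 71r + 55.
The coefficient of r is 71.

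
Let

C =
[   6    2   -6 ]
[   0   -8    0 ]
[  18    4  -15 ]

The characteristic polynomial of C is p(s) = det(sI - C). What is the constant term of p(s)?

p(s) = s^3 + 17s^2 + 90s + 144.
The constant term is 144.

144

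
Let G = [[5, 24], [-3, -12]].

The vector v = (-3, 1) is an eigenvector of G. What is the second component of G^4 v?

81

First find the eigenvalue: Gv = (9, -3) = -3·(-3, 1), so λ = -3.
Then G^4 v = λ^4·v = (-3)^4·(-3, 1) = 81·(-3, 1) = (-243, 81).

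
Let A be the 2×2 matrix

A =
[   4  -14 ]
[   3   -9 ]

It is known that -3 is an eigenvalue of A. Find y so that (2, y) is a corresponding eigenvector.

We need (A + 3I)v = 0.
A + 3I = [[7, -14], [3, -6]].
Row 1: (7)·2 + (-14)·y = 0
Row 2: (3)·2 + (-6)·y = 0
Solving gives y = 1.
Check: A·(2, 1) = (-6, -3) = -3·(2, 1).

1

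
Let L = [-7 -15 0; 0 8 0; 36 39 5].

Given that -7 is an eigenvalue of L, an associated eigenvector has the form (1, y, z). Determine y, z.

0, -3

We need (L + 7I)v = 0.
L + 7I = [[0, -15, 0], [0, 15, 0], [36, 39, 12]].
Row 1: (0)·1 + (-15)·y + (0)·z = 0
Row 2: (0)·1 + (15)·y + (0)·z = 0
Row 3: (36)·1 + (39)·y + (12)·z = 0
Solving gives y = 0, z = -3.
Check: L·(1, 0, -3) = (-7, 0, 21) = -7·(1, 0, -3).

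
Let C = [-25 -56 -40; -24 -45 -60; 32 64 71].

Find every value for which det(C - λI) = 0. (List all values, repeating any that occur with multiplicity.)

-9, 3, 7

The characteristic polynomial is p(t) = det(tI - C).
Expanding the 3×3 determinant: p(t) = t^3 - t^2 - 69t + 189.
Try t = 7: p(7) = 0, so 7 is a root.
Dividing by (t - 7) leaves t^2 + 6t - 27.
The quadratic factors as (t + 9)·(t - 3).
Eigenvalues: -9, 3, 7.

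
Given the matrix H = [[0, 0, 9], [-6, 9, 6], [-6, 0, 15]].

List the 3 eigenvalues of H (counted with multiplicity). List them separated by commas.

The characteristic polynomial is p(μ) = det(μI - H).
Expanding the 3×3 determinant: p(μ) = μ^3 - 24μ^2 + 189μ - 486.
Try μ = 6: p(6) = 0, so 6 is a root.
Factor out (μ - 6): p(μ) = (μ - 6)·(μ^2 - 18μ + 81).
The quadratic factor is (μ - 9)^2.
Eigenvalues: 6, 9, 9.

6, 9, 9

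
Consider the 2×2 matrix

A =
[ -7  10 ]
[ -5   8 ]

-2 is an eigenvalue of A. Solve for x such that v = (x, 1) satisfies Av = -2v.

We need (A + 2I)v = 0.
A + 2I = [[-5, 10], [-5, 10]].
Row 1: (-5)·x + (10)·1 = 0
Row 2: (-5)·x + (10)·1 = 0
Solving gives x = 2.
Check: A·(2, 1) = (-4, -2) = -2·(2, 1).

2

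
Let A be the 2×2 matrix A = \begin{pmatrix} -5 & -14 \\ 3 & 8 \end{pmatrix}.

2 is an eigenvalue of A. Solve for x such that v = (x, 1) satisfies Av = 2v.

-2

We need (A - 2I)v = 0.
A - 2I = [[-7, -14], [3, 6]].
Row 1: (-7)·x + (-14)·1 = 0
Row 2: (3)·x + (6)·1 = 0
Solving gives x = -2.
Check: A·(-2, 1) = (-4, 2) = 2·(-2, 1).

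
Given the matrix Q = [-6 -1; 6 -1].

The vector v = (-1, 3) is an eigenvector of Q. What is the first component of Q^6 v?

First find the eigenvalue: Qv = (3, -9) = -3·(-1, 3), so λ = -3.
Then Q^6 v = λ^6·v = (-3)^6·(-1, 3) = 729·(-1, 3) = (-729, 2187).

-729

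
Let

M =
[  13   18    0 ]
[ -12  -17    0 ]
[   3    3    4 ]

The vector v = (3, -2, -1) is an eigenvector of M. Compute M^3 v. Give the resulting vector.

(3, -2, -1)

First find the eigenvalue: Mv = (3, -2, -1) = 1·(3, -2, -1), so λ = 1.
Then M^3 v = λ^3·v = 1^3·(3, -2, -1) = 1·(3, -2, -1) = (3, -2, -1).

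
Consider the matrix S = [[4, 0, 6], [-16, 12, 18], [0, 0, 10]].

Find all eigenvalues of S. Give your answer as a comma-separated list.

4, 10, 12

Set up det(μI - S) = 0.
Expanding the 3×3 determinant: p(μ) = μ^3 - 26μ^2 + 208μ - 480.
Try μ = 10: p(10) = 0, so 10 is a root.
Dividing by (μ - 10) leaves μ^2 - 16μ + 48.
The quadratic factors as (μ - 4)·(μ - 12).
Eigenvalues: 4, 10, 12.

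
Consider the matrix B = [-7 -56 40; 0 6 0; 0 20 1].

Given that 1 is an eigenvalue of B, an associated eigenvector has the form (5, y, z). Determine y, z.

0, 1

We need (B - 1I)v = 0.
B - 1I = [[-8, -56, 40], [0, 5, 0], [0, 20, 0]].
Row 1: (-8)·5 + (-56)·y + (40)·z = 0
Row 2: (0)·5 + (5)·y + (0)·z = 0
Row 3: (0)·5 + (20)·y + (0)·z = 0
Solving gives y = 0, z = 1.
Check: B·(5, 0, 1) = (5, 0, 1) = 1·(5, 0, 1).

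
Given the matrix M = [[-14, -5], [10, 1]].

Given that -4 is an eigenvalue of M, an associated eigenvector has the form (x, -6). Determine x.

3

We need (M + 4I)v = 0.
M + 4I = [[-10, -5], [10, 5]].
Row 1: (-10)·x + (-5)·-6 = 0
Row 2: (10)·x + (5)·-6 = 0
Solving gives x = 3.
Check: M·(3, -6) = (-12, 24) = -4·(3, -6).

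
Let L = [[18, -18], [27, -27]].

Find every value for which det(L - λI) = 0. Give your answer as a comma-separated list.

det(L - μI) = (18 - μ)(-27 - μ) - (-18)·(27) = μ^2 + 9μ.
This factors as (μ + 9)·μ = 0.
Eigenvalues: -9, 0.

-9, 0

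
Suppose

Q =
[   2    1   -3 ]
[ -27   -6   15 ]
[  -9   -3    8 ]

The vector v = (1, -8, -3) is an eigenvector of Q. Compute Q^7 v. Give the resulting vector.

(2187, -17496, -6561)

First find the eigenvalue: Qv = (3, -24, -9) = 3·(1, -8, -3), so λ = 3.
Then Q^7 v = λ^7·v = 3^7·(1, -8, -3) = 2187·(1, -8, -3) = (2187, -17496, -6561).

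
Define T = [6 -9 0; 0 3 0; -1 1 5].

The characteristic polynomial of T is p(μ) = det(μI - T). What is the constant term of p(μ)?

p(μ) = μ^3 - 14μ^2 + 63μ - 90.
The constant term is -90.

-90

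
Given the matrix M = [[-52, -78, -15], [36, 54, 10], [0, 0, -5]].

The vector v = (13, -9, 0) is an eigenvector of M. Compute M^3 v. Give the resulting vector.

(104, -72, 0)

First find the eigenvalue: Mv = (26, -18, 0) = 2·(13, -9, 0), so λ = 2.
Then M^3 v = λ^3·v = 2^3·(13, -9, 0) = 8·(13, -9, 0) = (104, -72, 0).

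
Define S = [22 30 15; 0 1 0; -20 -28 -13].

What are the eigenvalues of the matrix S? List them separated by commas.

1, 2, 7

The characteristic polynomial is p(s) = det(sI - S).
Cofactor expansion gives p(s) = s^3 - 10s^2 + 23s - 14.
Rational-root test: s = 7 gives p(7) = 0.
Factor out (s - 7): p(s) = (s - 7)·(s^2 - 3s + 2).
The quadratic factors as (s - 1)·(s - 2).
Eigenvalues: 1, 2, 7.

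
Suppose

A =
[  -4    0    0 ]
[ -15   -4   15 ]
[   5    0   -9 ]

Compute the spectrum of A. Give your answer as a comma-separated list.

Set up det(rI - A) = 0.
Expanding the 3×3 determinant: p(r) = r^3 + 17r^2 + 88r + 144.
Since p(-4) = 0, r = -4 is a root.
Dividing by (r + 4) leaves r^2 + 13r + 36.
The quadratic factors as (r + 9)·(r + 4).
Eigenvalues: -9, -4, -4.

-9, -4, -4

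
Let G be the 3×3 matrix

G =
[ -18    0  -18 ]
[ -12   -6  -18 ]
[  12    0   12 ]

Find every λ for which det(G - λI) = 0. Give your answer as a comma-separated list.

Set up det(λI - G) = 0.
Cofactor expansion gives p(λ) = λ^3 + 12λ^2 + 36λ.
Since p(-6) = 0, λ = -6 is a root.
Dividing by (λ + 6) leaves λ^2 + 6λ.
The quadratic factors as (λ + 6)·λ.
Eigenvalues: -6, -6, 0.

-6, -6, 0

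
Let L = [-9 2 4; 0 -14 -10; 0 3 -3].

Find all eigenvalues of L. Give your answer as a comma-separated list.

-9, -9, -8

Set up det(sI - L) = 0.
Expanding the 3×3 determinant: p(s) = s^3 + 26s^2 + 225s + 648.
Try s = -8: p(-8) = 0, so -8 is a root.
Factor out (s + 8): p(s) = (s + 8)·(s^2 + 18s + 81).
The quadratic factor is (s + 9)^2.
Eigenvalues: -9, -9, -8.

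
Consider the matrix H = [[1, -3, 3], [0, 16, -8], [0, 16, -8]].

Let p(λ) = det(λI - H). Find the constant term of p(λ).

0

p(λ) = λ^3 - 9λ^2 + 8λ.
The constant term is 0.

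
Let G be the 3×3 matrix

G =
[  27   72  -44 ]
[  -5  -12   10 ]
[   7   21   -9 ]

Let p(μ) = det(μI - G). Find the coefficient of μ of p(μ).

p(μ) = μ^3 - 6μ^2 - μ + 30.
The coefficient of μ is -1.

-1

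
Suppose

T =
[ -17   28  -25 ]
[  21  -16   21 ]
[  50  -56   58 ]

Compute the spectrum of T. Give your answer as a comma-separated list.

5, 8, 12

Set up det(rI - T) = 0.
Expanding the 3×3 determinant: p(r) = r^3 - 25r^2 + 196r - 480.
Since p(8) = 0, r = 8 is a root.
Dividing by (r - 8) leaves r^2 - 17r + 60.
The quadratic factors as (r - 5)·(r - 12).
Eigenvalues: 5, 8, 12.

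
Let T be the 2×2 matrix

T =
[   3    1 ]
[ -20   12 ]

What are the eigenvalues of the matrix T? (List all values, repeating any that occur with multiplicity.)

det(T - sI) = (3 - s)(12 - s) - (1)·(-20) = s^2 - 15s + 56.
This factors as (s - 7)·(s - 8) = 0.
Eigenvalues: 7, 8.

7, 8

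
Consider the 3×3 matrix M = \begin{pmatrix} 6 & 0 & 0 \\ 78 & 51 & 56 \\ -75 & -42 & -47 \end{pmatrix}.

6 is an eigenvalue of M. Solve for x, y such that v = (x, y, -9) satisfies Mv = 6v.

We need (M - 6I)v = 0.
M - 6I = [[0, 0, 0], [78, 45, 56], [-75, -42, -53]].
Row 1: (0)·x + (0)·y + (0)·-9 = 0
Row 2: (78)·x + (45)·y + (56)·-9 = 0
Row 3: (-75)·x + (-42)·y + (-53)·-9 = 0
Solving gives x = 3, y = 6.
Check: M·(3, 6, -9) = (18, 36, -54) = 6·(3, 6, -9).

3, 6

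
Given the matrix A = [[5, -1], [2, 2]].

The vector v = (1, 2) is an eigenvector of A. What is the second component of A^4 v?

162

First find the eigenvalue: Av = (3, 6) = 3·(1, 2), so λ = 3.
Then A^4 v = λ^4·v = 3^4·(1, 2) = 81·(1, 2) = (81, 162).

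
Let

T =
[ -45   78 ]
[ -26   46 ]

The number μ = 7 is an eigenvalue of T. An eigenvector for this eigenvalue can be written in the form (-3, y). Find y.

-2

We need (T - 7I)v = 0.
T - 7I = [[-52, 78], [-26, 39]].
Row 1: (-52)·-3 + (78)·y = 0
Row 2: (-26)·-3 + (39)·y = 0
Solving gives y = -2.
Check: T·(-3, -2) = (-21, -14) = 7·(-3, -2).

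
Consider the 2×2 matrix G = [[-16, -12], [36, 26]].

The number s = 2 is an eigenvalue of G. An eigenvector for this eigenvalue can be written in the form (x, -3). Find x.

We need (G - 2I)v = 0.
G - 2I = [[-18, -12], [36, 24]].
Row 1: (-18)·x + (-12)·-3 = 0
Row 2: (36)·x + (24)·-3 = 0
Solving gives x = 2.
Check: G·(2, -3) = (4, -6) = 2·(2, -3).

2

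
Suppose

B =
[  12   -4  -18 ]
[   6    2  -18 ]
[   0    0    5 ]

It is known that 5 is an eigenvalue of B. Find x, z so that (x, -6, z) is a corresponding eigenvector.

-6, -1

We need (B - 5I)v = 0.
B - 5I = [[7, -4, -18], [6, -3, -18], [0, 0, 0]].
Row 1: (7)·x + (-4)·-6 + (-18)·z = 0
Row 2: (6)·x + (-3)·-6 + (-18)·z = 0
Row 3: (0)·x + (0)·-6 + (0)·z = 0
Solving gives x = -6, z = -1.
Check: B·(-6, -6, -1) = (-30, -30, -5) = 5·(-6, -6, -1).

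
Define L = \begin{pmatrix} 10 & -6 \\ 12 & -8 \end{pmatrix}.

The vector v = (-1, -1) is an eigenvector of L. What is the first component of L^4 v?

First find the eigenvalue: Lv = (-4, -4) = 4·(-1, -1), so λ = 4.
Then L^4 v = λ^4·v = 4^4·(-1, -1) = 256·(-1, -1) = (-256, -256).

-256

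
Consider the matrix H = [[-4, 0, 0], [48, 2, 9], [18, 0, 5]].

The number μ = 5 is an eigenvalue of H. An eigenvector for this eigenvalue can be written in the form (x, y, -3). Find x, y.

We need (H - 5I)v = 0.
H - 5I = [[-9, 0, 0], [48, -3, 9], [18, 0, 0]].
Row 1: (-9)·x + (0)·y + (0)·-3 = 0
Row 2: (48)·x + (-3)·y + (9)·-3 = 0
Row 3: (18)·x + (0)·y + (0)·-3 = 0
Solving gives x = 0, y = -9.
Check: H·(0, -9, -3) = (0, -45, -15) = 5·(0, -9, -3).

0, -9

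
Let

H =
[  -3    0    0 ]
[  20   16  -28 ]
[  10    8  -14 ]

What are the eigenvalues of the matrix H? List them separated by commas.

-3, 0, 2

Compute the characteristic polynomial p(λ) = det(λI - H).
Cofactor expansion gives p(λ) = λ^3 + λ^2 - 6λ.
Rational-root test: λ = 2 gives p(2) = 0.
Dividing by (λ - 2) leaves λ^2 + 3λ.
The quadratic factors as (λ + 3)·λ.
Eigenvalues: -3, 0, 2.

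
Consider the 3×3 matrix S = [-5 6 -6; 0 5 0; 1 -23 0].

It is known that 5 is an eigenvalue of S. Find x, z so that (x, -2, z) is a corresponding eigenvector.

We need (S - 5I)v = 0.
S - 5I = [[-10, 6, -6], [0, 0, 0], [1, -23, -5]].
Row 1: (-10)·x + (6)·-2 + (-6)·z = 0
Row 2: (0)·x + (0)·-2 + (0)·z = 0
Row 3: (1)·x + (-23)·-2 + (-5)·z = 0
Solving gives x = -6, z = 8.
Check: S·(-6, -2, 8) = (-30, -10, 40) = 5·(-6, -2, 8).

-6, 8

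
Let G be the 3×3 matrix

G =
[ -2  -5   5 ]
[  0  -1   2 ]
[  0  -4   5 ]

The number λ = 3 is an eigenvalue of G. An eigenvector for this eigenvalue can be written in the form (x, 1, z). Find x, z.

We need (G - 3I)v = 0.
G - 3I = [[-5, -5, 5], [0, -4, 2], [0, -4, 2]].
Row 1: (-5)·x + (-5)·1 + (5)·z = 0
Row 2: (0)·x + (-4)·1 + (2)·z = 0
Row 3: (0)·x + (-4)·1 + (2)·z = 0
Solving gives x = 1, z = 2.
Check: G·(1, 1, 2) = (3, 3, 6) = 3·(1, 1, 2).

1, 2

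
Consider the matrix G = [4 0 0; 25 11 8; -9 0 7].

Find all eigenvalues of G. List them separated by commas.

Compute the characteristic polynomial p(λ) = det(λI - G).
Cofactor expansion gives p(λ) = λ^3 - 22λ^2 + 149λ - 308.
Rational-root test: λ = 7 gives p(7) = 0.
Factor out (λ - 7): p(λ) = (λ - 7)·(λ^2 - 15λ + 44).
The quadratic factors as (λ - 4)·(λ - 11).
Eigenvalues: 4, 7, 11.

4, 7, 11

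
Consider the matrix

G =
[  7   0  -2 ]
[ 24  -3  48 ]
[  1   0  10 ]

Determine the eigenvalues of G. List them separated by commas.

-3, 8, 9

Set up det(μI - G) = 0.
Expanding along the first row, p(μ) = μ^3 - 14μ^2 + 21μ + 216.
Try μ = -3: p(-3) = 0, so -3 is a root.
Dividing by (μ + 3) leaves μ^2 - 17μ + 72.
The quadratic factors as (μ - 8)·(μ - 9).
Eigenvalues: -3, 8, 9.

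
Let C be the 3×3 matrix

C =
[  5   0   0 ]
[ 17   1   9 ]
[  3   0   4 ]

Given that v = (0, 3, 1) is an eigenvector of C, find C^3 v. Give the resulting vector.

First find the eigenvalue: Cv = (0, 12, 4) = 4·(0, 3, 1), so λ = 4.
Then C^3 v = λ^3·v = 4^3·(0, 3, 1) = 64·(0, 3, 1) = (0, 192, 64).

(0, 192, 64)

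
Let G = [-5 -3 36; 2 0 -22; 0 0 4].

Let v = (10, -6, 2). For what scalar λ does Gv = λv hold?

Compute Gv: G·(10, -6, 2) = (40, -24, 8).
Since Gv = λv, compare component 1: 40 = λ·10, so λ = 4.

4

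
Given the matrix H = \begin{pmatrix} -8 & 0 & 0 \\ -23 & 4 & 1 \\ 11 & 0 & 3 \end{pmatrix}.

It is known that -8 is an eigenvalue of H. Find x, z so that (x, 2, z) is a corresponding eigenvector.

1, -1

We need (H + 8I)v = 0.
H + 8I = [[0, 0, 0], [-23, 12, 1], [11, 0, 11]].
Row 1: (0)·x + (0)·2 + (0)·z = 0
Row 2: (-23)·x + (12)·2 + (1)·z = 0
Row 3: (11)·x + (0)·2 + (11)·z = 0
Solving gives x = 1, z = -1.
Check: H·(1, 2, -1) = (-8, -16, 8) = -8·(1, 2, -1).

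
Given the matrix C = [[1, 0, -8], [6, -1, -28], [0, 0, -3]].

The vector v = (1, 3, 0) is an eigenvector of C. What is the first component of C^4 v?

1

First find the eigenvalue: Cv = (1, 3, 0) = 1·(1, 3, 0), so λ = 1.
Then C^4 v = λ^4·v = 1^4·(1, 3, 0) = 1·(1, 3, 0) = (1, 3, 0).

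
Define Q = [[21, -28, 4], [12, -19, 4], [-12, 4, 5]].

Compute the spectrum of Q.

-3, 1, 9

The characteristic polynomial is p(λ) = det(λI - Q).
Cofactor expansion gives p(λ) = λ^3 - 7λ^2 - 21λ + 27.
Rational-root test: λ = 1 gives p(1) = 0.
Factor out (λ - 1): p(λ) = (λ - 1)·(λ^2 - 6λ - 27).
The quadratic factors as (λ + 3)·(λ - 9).
Eigenvalues: -3, 1, 9.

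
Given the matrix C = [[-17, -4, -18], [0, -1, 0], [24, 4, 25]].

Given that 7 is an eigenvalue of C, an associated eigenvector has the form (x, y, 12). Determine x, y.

We need (C - 7I)v = 0.
C - 7I = [[-24, -4, -18], [0, -8, 0], [24, 4, 18]].
Row 1: (-24)·x + (-4)·y + (-18)·12 = 0
Row 2: (0)·x + (-8)·y + (0)·12 = 0
Row 3: (24)·x + (4)·y + (18)·12 = 0
Solving gives x = -9, y = 0.
Check: C·(-9, 0, 12) = (-63, 0, 84) = 7·(-9, 0, 12).

-9, 0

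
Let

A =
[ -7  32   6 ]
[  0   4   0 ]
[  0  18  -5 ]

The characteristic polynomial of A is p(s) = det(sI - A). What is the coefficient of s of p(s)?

p(s) = s^3 + 8s^2 - 13s - 140.
The coefficient of s is -13.

-13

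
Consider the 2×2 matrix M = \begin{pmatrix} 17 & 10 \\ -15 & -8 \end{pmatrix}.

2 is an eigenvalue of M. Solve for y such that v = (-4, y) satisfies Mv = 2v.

We need (M - 2I)v = 0.
M - 2I = [[15, 10], [-15, -10]].
Row 1: (15)·-4 + (10)·y = 0
Row 2: (-15)·-4 + (-10)·y = 0
Solving gives y = 6.
Check: M·(-4, 6) = (-8, 12) = 2·(-4, 6).

6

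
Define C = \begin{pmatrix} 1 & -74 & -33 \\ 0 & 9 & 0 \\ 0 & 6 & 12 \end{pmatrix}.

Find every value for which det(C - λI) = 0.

The characteristic polynomial is p(lambda) = det(lambda·I - C).
Cofactor expansion gives p(lambda) = lambda^3 - 22·lambda^2 + 129·lambda - 108.
Try lambda = 1: p(1) = 0, so 1 is a root.
Dividing by (lambda - 1) leaves lambda^2 - 21·lambda + 108.
The quadratic factors as (lambda - 9)·(lambda - 12).
Eigenvalues: 1, 9, 12.

1, 9, 12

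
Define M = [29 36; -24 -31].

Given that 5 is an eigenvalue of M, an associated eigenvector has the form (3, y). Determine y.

We need (M - 5I)v = 0.
M - 5I = [[24, 36], [-24, -36]].
Row 1: (24)·3 + (36)·y = 0
Row 2: (-24)·3 + (-36)·y = 0
Solving gives y = -2.
Check: M·(3, -2) = (15, -10) = 5·(3, -2).

-2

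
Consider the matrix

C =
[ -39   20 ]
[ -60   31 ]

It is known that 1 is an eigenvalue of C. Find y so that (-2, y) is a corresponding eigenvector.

-4

We need (C - 1I)v = 0.
C - 1I = [[-40, 20], [-60, 30]].
Row 1: (-40)·-2 + (20)·y = 0
Row 2: (-60)·-2 + (30)·y = 0
Solving gives y = -4.
Check: C·(-2, -4) = (-2, -4) = 1·(-2, -4).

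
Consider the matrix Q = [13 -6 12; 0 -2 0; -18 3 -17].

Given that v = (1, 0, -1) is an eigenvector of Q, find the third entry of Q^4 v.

First find the eigenvalue: Qv = (1, 0, -1) = 1·(1, 0, -1), so λ = 1.
Then Q^4 v = λ^4·v = 1^4·(1, 0, -1) = 1·(1, 0, -1) = (1, 0, -1).

-1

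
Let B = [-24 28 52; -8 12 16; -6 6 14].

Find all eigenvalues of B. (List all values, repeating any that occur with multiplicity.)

Compute the characteristic polynomial p(μ) = det(μI - B).
Cofactor expansion gives p(μ) = μ^3 - 2μ^2 - 16μ + 32.
Since p(-4) = 0, μ = -4 is a root.
Factor out (μ + 4): p(μ) = (μ + 4)·(μ^2 - 6μ + 8).
The quadratic factors as (μ - 2)·(μ - 4).
Eigenvalues: -4, 2, 4.

-4, 2, 4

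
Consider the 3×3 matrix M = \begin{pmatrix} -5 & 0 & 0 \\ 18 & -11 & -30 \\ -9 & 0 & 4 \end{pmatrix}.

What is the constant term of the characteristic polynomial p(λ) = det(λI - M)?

-220

p(0) = det(0·I − M) = det(−M) = (−1)^3·det(M).
det(M) = 220, so p(0) = -220.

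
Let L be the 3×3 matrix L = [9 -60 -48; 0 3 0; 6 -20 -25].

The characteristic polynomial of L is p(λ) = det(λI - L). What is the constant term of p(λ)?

-189

p(λ) = λ^3 + 13λ^2 + 15λ - 189.
The constant term is -189.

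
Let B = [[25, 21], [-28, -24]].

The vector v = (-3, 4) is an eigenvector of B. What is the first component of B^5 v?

First find the eigenvalue: Bv = (9, -12) = -3·(-3, 4), so λ = -3.
Then B^5 v = λ^5·v = (-3)^5·(-3, 4) = -243·(-3, 4) = (729, -972).

729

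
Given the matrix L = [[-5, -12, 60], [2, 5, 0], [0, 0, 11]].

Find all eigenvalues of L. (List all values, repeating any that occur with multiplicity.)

Set up det(λI - L) = 0.
Cofactor expansion gives p(λ) = λ^3 - 11λ^2 - λ + 11.
Try λ = 1: p(1) = 0, so 1 is a root.
Factor out (λ - 1): p(λ) = (λ - 1)·(λ^2 - 10λ - 11).
The quadratic factors as (λ + 1)·(λ - 11).
Eigenvalues: -1, 1, 11.

-1, 1, 11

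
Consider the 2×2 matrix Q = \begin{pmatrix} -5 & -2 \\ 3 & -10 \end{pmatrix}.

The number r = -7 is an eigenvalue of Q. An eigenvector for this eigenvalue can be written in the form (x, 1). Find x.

We need (Q + 7I)v = 0.
Q + 7I = [[2, -2], [3, -3]].
Row 1: (2)·x + (-2)·1 = 0
Row 2: (3)·x + (-3)·1 = 0
Solving gives x = 1.
Check: Q·(1, 1) = (-7, -7) = -7·(1, 1).

1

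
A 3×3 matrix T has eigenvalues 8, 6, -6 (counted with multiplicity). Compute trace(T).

8

trace(T) is the sum of the eigenvalues: (8) + (6) + (-6) = 8.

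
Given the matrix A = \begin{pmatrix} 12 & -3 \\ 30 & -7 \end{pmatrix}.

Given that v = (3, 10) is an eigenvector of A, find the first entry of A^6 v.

First find the eigenvalue: Av = (6, 20) = 2·(3, 10), so λ = 2.
Then A^6 v = λ^6·v = 2^6·(3, 10) = 64·(3, 10) = (192, 640).

192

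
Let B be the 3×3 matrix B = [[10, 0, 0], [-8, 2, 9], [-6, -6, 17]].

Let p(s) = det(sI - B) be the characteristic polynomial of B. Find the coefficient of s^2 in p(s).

-29

The coefficient of s^2 of det(sI - B) is −trace(B).
trace(B) = (10) + (2) + (17) = 29, so the coefficient is -29.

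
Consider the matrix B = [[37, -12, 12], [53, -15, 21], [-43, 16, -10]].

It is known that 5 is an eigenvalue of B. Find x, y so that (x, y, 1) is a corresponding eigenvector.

We need (B - 5I)v = 0.
B - 5I = [[32, -12, 12], [53, -20, 21], [-43, 16, -15]].
Row 1: (32)·x + (-12)·y + (12)·1 = 0
Row 2: (53)·x + (-20)·y + (21)·1 = 0
Row 3: (-43)·x + (16)·y + (-15)·1 = 0
Solving gives x = 3, y = 9.
Check: B·(3, 9, 1) = (15, 45, 5) = 5·(3, 9, 1).

3, 9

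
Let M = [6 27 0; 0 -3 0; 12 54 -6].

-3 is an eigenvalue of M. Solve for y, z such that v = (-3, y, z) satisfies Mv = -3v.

1, 6

We need (M + 3I)v = 0.
M + 3I = [[9, 27, 0], [0, 0, 0], [12, 54, -3]].
Row 1: (9)·-3 + (27)·y + (0)·z = 0
Row 2: (0)·-3 + (0)·y + (0)·z = 0
Row 3: (12)·-3 + (54)·y + (-3)·z = 0
Solving gives y = 1, z = 6.
Check: M·(-3, 1, 6) = (9, -3, -18) = -3·(-3, 1, 6).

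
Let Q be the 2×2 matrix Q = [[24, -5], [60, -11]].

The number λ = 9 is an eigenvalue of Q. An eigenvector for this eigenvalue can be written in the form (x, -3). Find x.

We need (Q - 9I)v = 0.
Q - 9I = [[15, -5], [60, -20]].
Row 1: (15)·x + (-5)·-3 = 0
Row 2: (60)·x + (-20)·-3 = 0
Solving gives x = -1.
Check: Q·(-1, -3) = (-9, -27) = 9·(-1, -3).

-1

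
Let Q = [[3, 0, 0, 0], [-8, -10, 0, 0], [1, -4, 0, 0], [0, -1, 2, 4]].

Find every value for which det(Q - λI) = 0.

Q is lower triangular, so its eigenvalues are the diagonal entries.
Diagonal: 3, -10, 0, 4.

-10, 0, 3, 4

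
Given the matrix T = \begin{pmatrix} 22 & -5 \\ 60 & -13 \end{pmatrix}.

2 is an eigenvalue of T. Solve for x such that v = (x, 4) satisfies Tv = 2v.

We need (T - 2I)v = 0.
T - 2I = [[20, -5], [60, -15]].
Row 1: (20)·x + (-5)·4 = 0
Row 2: (60)·x + (-15)·4 = 0
Solving gives x = 1.
Check: T·(1, 4) = (2, 8) = 2·(1, 4).

1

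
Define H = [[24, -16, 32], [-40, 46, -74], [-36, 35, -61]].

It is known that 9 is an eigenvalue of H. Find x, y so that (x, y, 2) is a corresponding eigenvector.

0, 4

We need (H - 9I)v = 0.
H - 9I = [[15, -16, 32], [-40, 37, -74], [-36, 35, -70]].
Row 1: (15)·x + (-16)·y + (32)·2 = 0
Row 2: (-40)·x + (37)·y + (-74)·2 = 0
Row 3: (-36)·x + (35)·y + (-70)·2 = 0
Solving gives x = 0, y = 4.
Check: H·(0, 4, 2) = (0, 36, 18) = 9·(0, 4, 2).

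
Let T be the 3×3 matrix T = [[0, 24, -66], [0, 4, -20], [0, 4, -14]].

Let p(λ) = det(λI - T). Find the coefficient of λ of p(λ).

24

p(λ) = λ^3 + 10λ^2 + 24λ.
The coefficient of λ is 24.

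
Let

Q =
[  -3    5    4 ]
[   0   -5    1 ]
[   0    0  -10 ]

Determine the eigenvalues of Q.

Q is upper triangular, so its eigenvalues are the diagonal entries.
Diagonal: -3, -5, -10.

-10, -5, -3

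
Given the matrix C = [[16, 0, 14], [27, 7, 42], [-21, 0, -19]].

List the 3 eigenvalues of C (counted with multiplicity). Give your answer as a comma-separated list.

Compute the characteristic polynomial p(λ) = det(λI - C).
Expanding along the first row, p(λ) = λ^3 - 4λ^2 - 31λ + 70.
Since p(2) = 0, λ = 2 is a root.
Factor out (λ - 2): p(λ) = (λ - 2)·(λ^2 - 2λ - 35).
The quadratic factors as (λ + 5)·(λ - 7).
Eigenvalues: -5, 2, 7.

-5, 2, 7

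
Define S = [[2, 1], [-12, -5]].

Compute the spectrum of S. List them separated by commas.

-2, -1

det(S - λI) = (2 - λ)(-5 - λ) - (1)·(-12) = λ^2 + 3λ + 2.
This factors as (λ + 2)·(λ + 1) = 0.
Eigenvalues: -2, -1.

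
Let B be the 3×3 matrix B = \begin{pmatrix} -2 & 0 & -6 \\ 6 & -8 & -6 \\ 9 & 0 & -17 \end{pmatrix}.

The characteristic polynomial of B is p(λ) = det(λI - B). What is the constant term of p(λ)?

p(λ) = λ^3 + 27λ^2 + 240λ + 704.
The constant term is 704.

704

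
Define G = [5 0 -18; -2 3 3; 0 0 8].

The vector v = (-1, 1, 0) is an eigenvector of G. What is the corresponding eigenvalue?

Compute Gv: G·(-1, 1, 0) = (-5, 5, 0).
Since Gv = λv, compare component 1: -5 = λ·-1, so λ = 5.

5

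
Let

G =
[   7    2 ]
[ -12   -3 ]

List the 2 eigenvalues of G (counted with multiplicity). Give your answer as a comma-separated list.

det(G - lambda·I) = (7 - lambda)(-3 - lambda) - (2)·(-12) = lambda^2 - 4·lambda + 3.
This factors as (lambda - 1)·(lambda - 3) = 0.
Eigenvalues: 1, 3.

1, 3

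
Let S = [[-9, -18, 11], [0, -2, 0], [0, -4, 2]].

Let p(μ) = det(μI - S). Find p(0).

p(0) = det(0·I − S) = det(−S) = (−1)^3·det(S).
det(S) = 36, so p(0) = -36.

-36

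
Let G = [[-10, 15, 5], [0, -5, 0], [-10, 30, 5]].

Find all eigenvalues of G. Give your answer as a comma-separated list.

-5, -5, 0

Set up det(lambda·I - G) = 0.
Expanding the 3×3 determinant: p(lambda) = lambda^3 + 10·lambda^2 + 25·lambda.
Rational-root test: lambda = -5 gives p(-5) = 0.
Dividing by (lambda + 5) leaves lambda^2 + 5·lambda.
The quadratic factors as (lambda + 5)·lambda.
Eigenvalues: -5, -5, 0.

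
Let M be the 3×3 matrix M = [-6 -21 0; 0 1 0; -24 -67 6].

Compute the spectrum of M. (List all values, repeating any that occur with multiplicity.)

-6, 1, 6

Set up det(lambda·I - M) = 0.
Cofactor expansion gives p(lambda) = lambda^3 - lambda^2 - 36·lambda + 36.
Try lambda = 6: p(6) = 0, so 6 is a root.
Factor out (lambda - 6): p(lambda) = (lambda - 6)·(lambda^2 + 5·lambda - 6).
The quadratic factors as (lambda + 6)·(lambda - 1).
Eigenvalues: -6, 1, 6.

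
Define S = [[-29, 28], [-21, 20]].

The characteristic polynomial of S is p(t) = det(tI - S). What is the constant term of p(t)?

p(t) = t^2 + 9t + 8.
The constant term is 8.

8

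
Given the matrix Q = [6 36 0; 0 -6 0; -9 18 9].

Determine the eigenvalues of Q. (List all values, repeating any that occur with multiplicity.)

-6, 6, 9

The characteristic polynomial is p(r) = det(rI - Q).
Cofactor expansion gives p(r) = r^3 - 9r^2 - 36r + 324.
Since p(6) = 0, r = 6 is a root.
Factor out (r - 6): p(r) = (r - 6)·(r^2 - 3r - 54).
The quadratic factors as (r + 6)·(r - 9).
Eigenvalues: -6, 6, 9.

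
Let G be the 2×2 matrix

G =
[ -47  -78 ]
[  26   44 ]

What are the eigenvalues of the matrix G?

-8, 5

det(G - λI) = (-47 - λ)(44 - λ) - (-78)·(26) = λ^2 + 3λ - 40.
This factors as (λ + 8)·(λ - 5) = 0.
Eigenvalues: -8, 5.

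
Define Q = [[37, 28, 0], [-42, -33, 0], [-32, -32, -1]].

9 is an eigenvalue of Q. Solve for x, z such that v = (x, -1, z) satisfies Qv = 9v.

1, 0

We need (Q - 9I)v = 0.
Q - 9I = [[28, 28, 0], [-42, -42, 0], [-32, -32, -10]].
Row 1: (28)·x + (28)·-1 + (0)·z = 0
Row 2: (-42)·x + (-42)·-1 + (0)·z = 0
Row 3: (-32)·x + (-32)·-1 + (-10)·z = 0
Solving gives x = 1, z = 0.
Check: Q·(1, -1, 0) = (9, -9, 0) = 9·(1, -1, 0).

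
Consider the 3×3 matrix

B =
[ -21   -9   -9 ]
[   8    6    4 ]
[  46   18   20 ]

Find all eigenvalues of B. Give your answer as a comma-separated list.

-3, 2, 6

Set up det(λI - B) = 0.
Expanding the 3×3 determinant: p(λ) = λ^3 - 5λ^2 - 12λ + 36.
Since p(-3) = 0, λ = -3 is a root.
Dividing by (λ + 3) leaves λ^2 - 8λ + 12.
The quadratic factors as (λ - 2)·(λ - 6).
Eigenvalues: -3, 2, 6.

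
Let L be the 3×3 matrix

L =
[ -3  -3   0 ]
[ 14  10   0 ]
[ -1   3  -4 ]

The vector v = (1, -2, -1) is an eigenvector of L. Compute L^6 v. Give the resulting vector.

First find the eigenvalue: Lv = (3, -6, -3) = 3·(1, -2, -1), so λ = 3.
Then L^6 v = λ^6·v = 3^6·(1, -2, -1) = 729·(1, -2, -1) = (729, -1458, -729).

(729, -1458, -729)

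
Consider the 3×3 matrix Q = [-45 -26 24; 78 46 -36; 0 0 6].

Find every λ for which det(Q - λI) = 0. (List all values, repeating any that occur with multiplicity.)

The characteristic polynomial is p(t) = det(tI - Q).
Cofactor expansion gives p(t) = t^3 - 7t^2 - 36t + 252.
Try t = -6: p(-6) = 0, so -6 is a root.
Factor out (t + 6): p(t) = (t + 6)·(t^2 - 13t + 42).
The quadratic factors as (t - 6)·(t - 7).
Eigenvalues: -6, 6, 7.

-6, 6, 7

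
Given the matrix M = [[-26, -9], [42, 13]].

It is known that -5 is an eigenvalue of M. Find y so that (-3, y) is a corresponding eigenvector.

7

We need (M + 5I)v = 0.
M + 5I = [[-21, -9], [42, 18]].
Row 1: (-21)·-3 + (-9)·y = 0
Row 2: (42)·-3 + (18)·y = 0
Solving gives y = 7.
Check: M·(-3, 7) = (15, -35) = -5·(-3, 7).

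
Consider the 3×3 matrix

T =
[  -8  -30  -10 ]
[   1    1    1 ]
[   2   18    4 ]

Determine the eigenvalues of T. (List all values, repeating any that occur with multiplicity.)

-3, -2, 2

The characteristic polynomial is p(μ) = det(μI - T).
Expanding along the first row, p(μ) = μ^3 + 3μ^2 - 4μ - 12.
Since p(2) = 0, μ = 2 is a root.
Factor out (μ - 2): p(μ) = (μ - 2)·(μ^2 + 5μ + 6).
The quadratic factors as (μ + 3)·(μ + 2).
Eigenvalues: -3, -2, 2.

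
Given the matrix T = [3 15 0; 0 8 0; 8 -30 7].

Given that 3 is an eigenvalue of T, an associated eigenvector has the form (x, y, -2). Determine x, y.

1, 0

We need (T - 3I)v = 0.
T - 3I = [[0, 15, 0], [0, 5, 0], [8, -30, 4]].
Row 1: (0)·x + (15)·y + (0)·-2 = 0
Row 2: (0)·x + (5)·y + (0)·-2 = 0
Row 3: (8)·x + (-30)·y + (4)·-2 = 0
Solving gives x = 1, y = 0.
Check: T·(1, 0, -2) = (3, 0, -6) = 3·(1, 0, -2).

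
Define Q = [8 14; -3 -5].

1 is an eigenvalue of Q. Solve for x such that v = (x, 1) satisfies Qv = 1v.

We need (Q - 1I)v = 0.
Q - 1I = [[7, 14], [-3, -6]].
Row 1: (7)·x + (14)·1 = 0
Row 2: (-3)·x + (-6)·1 = 0
Solving gives x = -2.
Check: Q·(-2, 1) = (-2, 1) = 1·(-2, 1).

-2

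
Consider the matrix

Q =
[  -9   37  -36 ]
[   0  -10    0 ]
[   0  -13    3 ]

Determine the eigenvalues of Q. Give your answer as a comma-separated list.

-10, -9, 3

The characteristic polynomial is p(s) = det(sI - Q).
Cofactor expansion gives p(s) = s^3 + 16s^2 + 33s - 270.
Since p(-9) = 0, s = -9 is a root.
Dividing by (s + 9) leaves s^2 + 7s - 30.
The quadratic factors as (s + 10)·(s - 3).
Eigenvalues: -10, -9, 3.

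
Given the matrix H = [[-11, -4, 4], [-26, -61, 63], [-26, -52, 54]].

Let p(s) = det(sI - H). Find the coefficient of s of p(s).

59

p(s) = s^3 + 18s^2 + 59s - 198.
The coefficient of s is 59.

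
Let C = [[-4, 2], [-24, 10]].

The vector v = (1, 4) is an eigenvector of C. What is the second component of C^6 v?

16384

First find the eigenvalue: Cv = (4, 16) = 4·(1, 4), so λ = 4.
Then C^6 v = λ^6·v = 4^6·(1, 4) = 4096·(1, 4) = (4096, 16384).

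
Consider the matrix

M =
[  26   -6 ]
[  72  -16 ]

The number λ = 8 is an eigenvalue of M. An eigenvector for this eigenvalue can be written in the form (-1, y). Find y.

We need (M - 8I)v = 0.
M - 8I = [[18, -6], [72, -24]].
Row 1: (18)·-1 + (-6)·y = 0
Row 2: (72)·-1 + (-24)·y = 0
Solving gives y = -3.
Check: M·(-1, -3) = (-8, -24) = 8·(-1, -3).

-3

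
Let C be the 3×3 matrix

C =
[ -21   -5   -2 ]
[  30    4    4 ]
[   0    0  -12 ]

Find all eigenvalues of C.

The characteristic polynomial is p(lambda) = det(lambda·I - C).
Expanding along the first row, p(lambda) = lambda^3 + 29·lambda^2 + 270·lambda + 792.
Rational-root test: lambda = -6 gives p(-6) = 0.
Factor out (lambda + 6): p(lambda) = (lambda + 6)·(lambda^2 + 23·lambda + 132).
The quadratic factors as (lambda + 12)·(lambda + 11).
Eigenvalues: -12, -11, -6.

-12, -11, -6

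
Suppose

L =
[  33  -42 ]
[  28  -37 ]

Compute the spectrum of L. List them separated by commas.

det(L - lambda·I) = (33 - lambda)(-37 - lambda) - (-42)·(28) = lambda^2 + 4·lambda - 45.
This factors as (lambda + 9)·(lambda - 5) = 0.
Eigenvalues: -9, 5.

-9, 5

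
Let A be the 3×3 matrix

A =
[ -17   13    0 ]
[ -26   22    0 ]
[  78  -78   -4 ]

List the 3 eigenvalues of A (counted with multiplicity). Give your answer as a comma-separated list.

Set up det(μI - A) = 0.
Cofactor expansion gives p(μ) = μ^3 - μ^2 - 56μ - 144.
Try μ = -4: p(-4) = 0, so -4 is a root.
Dividing by (μ + 4) leaves μ^2 - 5μ - 36.
The quadratic factors as (μ + 4)·(μ - 9).
Eigenvalues: -4, -4, 9.

-4, -4, 9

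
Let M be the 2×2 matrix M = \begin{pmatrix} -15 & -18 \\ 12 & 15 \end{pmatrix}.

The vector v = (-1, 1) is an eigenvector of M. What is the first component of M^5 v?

-243

First find the eigenvalue: Mv = (-3, 3) = 3·(-1, 1), so λ = 3.
Then M^5 v = λ^5·v = 3^5·(-1, 1) = 243·(-1, 1) = (-243, 243).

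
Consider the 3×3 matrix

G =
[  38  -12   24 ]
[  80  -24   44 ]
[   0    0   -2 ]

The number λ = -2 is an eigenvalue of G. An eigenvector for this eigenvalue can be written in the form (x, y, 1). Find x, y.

We need (G + 2I)v = 0.
G + 2I = [[40, -12, 24], [80, -22, 44], [0, 0, 0]].
Row 1: (40)·x + (-12)·y + (24)·1 = 0
Row 2: (80)·x + (-22)·y + (44)·1 = 0
Row 3: (0)·x + (0)·y + (0)·1 = 0
Solving gives x = 0, y = 2.
Check: G·(0, 2, 1) = (0, -4, -2) = -2·(0, 2, 1).

0, 2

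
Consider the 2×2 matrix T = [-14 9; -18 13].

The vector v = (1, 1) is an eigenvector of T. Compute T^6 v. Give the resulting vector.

(15625, 15625)

First find the eigenvalue: Tv = (-5, -5) = -5·(1, 1), so λ = -5.
Then T^6 v = λ^6·v = (-5)^6·(1, 1) = 15625·(1, 1) = (15625, 15625).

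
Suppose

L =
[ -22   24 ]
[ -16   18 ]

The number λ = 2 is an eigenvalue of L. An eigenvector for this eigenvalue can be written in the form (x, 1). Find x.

1

We need (L - 2I)v = 0.
L - 2I = [[-24, 24], [-16, 16]].
Row 1: (-24)·x + (24)·1 = 0
Row 2: (-16)·x + (16)·1 = 0
Solving gives x = 1.
Check: L·(1, 1) = (2, 2) = 2·(1, 1).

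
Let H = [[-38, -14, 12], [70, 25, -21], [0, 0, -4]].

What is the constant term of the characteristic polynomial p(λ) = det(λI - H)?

120

p(0) = det(0·I − H) = det(−H) = (−1)^3·det(H).
det(H) = -120, so p(0) = 120.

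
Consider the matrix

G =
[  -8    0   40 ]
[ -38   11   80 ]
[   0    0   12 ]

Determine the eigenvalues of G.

-8, 11, 12

Compute the characteristic polynomial p(s) = det(sI - G).
Cofactor expansion gives p(s) = s^3 - 15s^2 - 52s + 1056.
Try s = -8: p(-8) = 0, so -8 is a root.
Dividing by (s + 8) leaves s^2 - 23s + 132.
The quadratic factors as (s - 11)·(s - 12).
Eigenvalues: -8, 11, 12.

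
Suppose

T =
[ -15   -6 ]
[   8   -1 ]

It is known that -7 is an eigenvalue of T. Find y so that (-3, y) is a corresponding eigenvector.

4

We need (T + 7I)v = 0.
T + 7I = [[-8, -6], [8, 6]].
Row 1: (-8)·-3 + (-6)·y = 0
Row 2: (8)·-3 + (6)·y = 0
Solving gives y = 4.
Check: T·(-3, 4) = (21, -28) = -7·(-3, 4).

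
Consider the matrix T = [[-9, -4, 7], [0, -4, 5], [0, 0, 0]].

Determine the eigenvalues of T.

-9, -4, 0

T is upper triangular, so its eigenvalues are the diagonal entries.
Diagonal: -9, -4, 0.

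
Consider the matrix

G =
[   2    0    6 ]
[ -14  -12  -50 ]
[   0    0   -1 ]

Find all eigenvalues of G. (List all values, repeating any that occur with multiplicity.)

The characteristic polynomial is p(λ) = det(λI - G).
Expanding along the first row, p(λ) = λ^3 + 11λ^2 - 14λ - 24.
Since p(-1) = 0, λ = -1 is a root.
Dividing by (λ + 1) leaves λ^2 + 10λ - 24.
The quadratic factors as (λ + 12)·(λ - 2).
Eigenvalues: -12, -1, 2.

-12, -1, 2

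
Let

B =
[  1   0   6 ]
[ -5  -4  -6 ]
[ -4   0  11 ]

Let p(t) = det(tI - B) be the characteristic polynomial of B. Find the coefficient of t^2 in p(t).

The coefficient of t^2 of det(tI - B) is −trace(B).
trace(B) = (1) + (-4) + (11) = 8, so the coefficient is -8.

-8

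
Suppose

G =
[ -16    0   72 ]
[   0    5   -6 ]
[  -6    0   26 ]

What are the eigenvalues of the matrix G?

Set up det(lambda·I - G) = 0.
Expanding the 3×3 determinant: p(lambda) = lambda^3 - 15·lambda^2 + 66·lambda - 80.
Since p(8) = 0, lambda = 8 is a root.
Dividing by (lambda - 8) leaves lambda^2 - 7·lambda + 10.
The quadratic factors as (lambda - 2)·(lambda - 5).
Eigenvalues: 2, 5, 8.

2, 5, 8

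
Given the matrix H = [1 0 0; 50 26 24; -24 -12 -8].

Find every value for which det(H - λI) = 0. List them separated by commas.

Compute the characteristic polynomial p(s) = det(sI - H).
Expanding along the first row, p(s) = s^3 - 19s^2 + 98s - 80.
Try s = 8: p(8) = 0, so 8 is a root.
Factor out (s - 8): p(s) = (s - 8)·(s^2 - 11s + 10).
The quadratic factors as (s - 1)·(s - 10).
Eigenvalues: 1, 8, 10.

1, 8, 10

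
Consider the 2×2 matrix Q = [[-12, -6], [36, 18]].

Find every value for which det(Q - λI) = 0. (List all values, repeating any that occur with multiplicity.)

0, 6

det(Q - λI) = (-12 - λ)(18 - λ) - (-6)·(36) = λ^2 - 6λ.
This factors as λ·(λ - 6) = 0.
Eigenvalues: 0, 6.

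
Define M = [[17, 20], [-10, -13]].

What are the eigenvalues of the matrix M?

det(M - tI) = (17 - t)(-13 - t) - (20)·(-10) = t^2 - 4t - 21.
This factors as (t + 3)·(t - 7) = 0.
Eigenvalues: -3, 7.

-3, 7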